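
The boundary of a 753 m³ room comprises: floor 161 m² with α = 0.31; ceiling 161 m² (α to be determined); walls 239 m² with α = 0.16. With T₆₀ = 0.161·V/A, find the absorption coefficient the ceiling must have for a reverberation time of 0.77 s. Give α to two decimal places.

A = 0.161·V/T₆₀ = 0.161·753/0.77 = 157.45 m² sabins.
Absorption from the other surfaces = 161·0.31 + 239·0.16 = 88.15 m², so the ceiling must supply 69.30 m² over 161 m².
α = 69.30/161 = 0.430.

0.43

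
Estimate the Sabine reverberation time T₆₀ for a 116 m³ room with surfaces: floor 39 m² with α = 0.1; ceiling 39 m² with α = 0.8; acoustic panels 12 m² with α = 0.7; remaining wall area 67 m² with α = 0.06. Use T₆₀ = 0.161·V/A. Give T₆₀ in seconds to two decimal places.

0.39 s

Summing Sᵢαᵢ: 39·0.1 + 39·0.8 + 12·0.7 + 67·0.06 = 47.52 m².
T₆₀ = 0.161 × 116 / 47.52 = 0.393 s.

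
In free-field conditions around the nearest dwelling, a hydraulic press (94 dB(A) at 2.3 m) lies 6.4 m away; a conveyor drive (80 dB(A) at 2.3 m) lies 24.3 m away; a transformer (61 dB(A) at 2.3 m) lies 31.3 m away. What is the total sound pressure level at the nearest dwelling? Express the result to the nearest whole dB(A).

Propagate each source to the receiver with L = L_ref − 20·log₁₀(r/r_ref), then add intensities.
hydraulic press: 94 − 20·log₁₀(6.4/2.3) = 94 − 8.89 = 85.11 dB(A).
conveyor drive: 80 − 20·log₁₀(24.3/2.3) = 80 − 20.48 = 59.52 dB(A).
transformer: 61 − 20·log₁₀(31.3/2.3) = 61 − 22.68 = 38.32 dB(A).
Σ 10^(L/10) = 3.253e+08 → L_total = 10·log₁₀(3.253e+08) = 85.12 dB(A).

85 dB(A)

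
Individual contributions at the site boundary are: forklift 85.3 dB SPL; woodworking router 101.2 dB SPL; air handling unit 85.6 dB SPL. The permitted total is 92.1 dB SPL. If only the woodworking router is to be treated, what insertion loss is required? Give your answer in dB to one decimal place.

Everything except the woodworking router sums to 10^(85.3/10) + 10^(85.6/10) = 7.019e+08 in linear terms, 88.46 dB SPL.
To meet 92.1 dB SPL overall, the treated woodworking router may contribute at most 10^(92.1/10) − 7.019e+08 = 9.199e+08, i.e. 89.64 dB SPL.
So the woodworking router must be reduced from 101.2 to 89.64 dB SPL: IL = 11.56 dB.

11.6 dB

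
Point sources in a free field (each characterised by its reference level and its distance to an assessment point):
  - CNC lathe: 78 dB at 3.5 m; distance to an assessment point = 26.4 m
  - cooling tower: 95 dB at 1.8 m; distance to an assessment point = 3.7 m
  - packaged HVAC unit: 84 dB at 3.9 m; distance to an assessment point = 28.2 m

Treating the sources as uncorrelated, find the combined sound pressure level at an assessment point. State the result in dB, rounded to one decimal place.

88.8 dB

First find each source's level at the receiver (point-source: −20·log₁₀(r/r_ref)), then combine on an intensity basis.
CNC lathe: 78 − 20·log₁₀(26.4/3.5) = 78 − 17.55 = 60.45 dB.
cooling tower: 95 − 20·log₁₀(3.7/1.8) = 95 − 6.26 = 88.74 dB.
packaged HVAC unit: 84 − 20·log₁₀(28.2/3.9) = 84 − 17.18 = 66.82 dB.
Σ 10^(L/10) = 7.543e+08 → L_total = 10·log₁₀(7.543e+08) = 88.78 dB.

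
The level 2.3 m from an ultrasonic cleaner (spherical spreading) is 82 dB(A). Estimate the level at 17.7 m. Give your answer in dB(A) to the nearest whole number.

Point-source attenuation: ΔL = 20·log₁₀(r₂/r₁) = 20·log₁₀(17.7/2.3) = 17.725 dB.
L₂ = 82 − 20·log₁₀(17.7/2.3) = 82 − 17.725 = 64.28 dB(A).

64 dB(A)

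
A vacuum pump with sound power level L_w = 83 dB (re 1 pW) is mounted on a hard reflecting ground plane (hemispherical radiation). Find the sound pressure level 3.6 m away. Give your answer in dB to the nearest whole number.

Free-field hemispherical radiation: L_p = L_w − 10·log₁₀(2π·r²), r = 3.6 m.
2π·r² = 81.43 m², 10·log₁₀ of that is 19.108 dB.
L_p = 83 − 19.108 = 63.89 dB.

64 dB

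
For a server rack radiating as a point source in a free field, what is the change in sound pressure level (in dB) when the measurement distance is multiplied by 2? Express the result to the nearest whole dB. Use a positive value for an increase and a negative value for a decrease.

A point source loses 6 dB per doubling of distance; generally ΔL = −20·log₁₀(r₂/r₁).
ΔL = −20·log₁₀(2) = -6.02 dB.

-6 dB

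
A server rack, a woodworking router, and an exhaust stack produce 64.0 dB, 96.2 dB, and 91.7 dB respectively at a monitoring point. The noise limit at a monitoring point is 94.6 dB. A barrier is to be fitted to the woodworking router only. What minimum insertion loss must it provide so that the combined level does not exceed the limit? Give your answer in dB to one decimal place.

The untreated sources together contribute 10^(64.0/10) + 10^(91.7/10) = 1.482e+09, i.e. 91.71 dB.
The limit corresponds to 10^(94.6/10) = 2.884e+09; subtracting the fixed part leaves 1.402e+09 for the woodworking router, i.e. 91.47 dB.
So the woodworking router must be reduced from 96.2 to 91.47 dB: IL = 4.73 dB.

4.7 dB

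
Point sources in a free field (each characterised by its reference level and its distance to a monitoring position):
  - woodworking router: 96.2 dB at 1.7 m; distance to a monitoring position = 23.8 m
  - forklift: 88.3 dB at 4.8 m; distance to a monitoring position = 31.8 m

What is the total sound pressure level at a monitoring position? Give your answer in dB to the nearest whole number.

76 dB

Apply inverse-square spreading to bring every level to the receiver, then sum 10^(L/10).
woodworking router: 96.2 − 20·log₁₀(23.8/1.7) = 96.2 − 22.92 = 73.28 dB.
forklift: 88.3 − 20·log₁₀(31.8/4.8) = 88.3 − 16.42 = 71.88 dB.
Σ 10^(L/10) = 3.667e+07 → L_total = 10·log₁₀(3.667e+07) = 75.64 dB.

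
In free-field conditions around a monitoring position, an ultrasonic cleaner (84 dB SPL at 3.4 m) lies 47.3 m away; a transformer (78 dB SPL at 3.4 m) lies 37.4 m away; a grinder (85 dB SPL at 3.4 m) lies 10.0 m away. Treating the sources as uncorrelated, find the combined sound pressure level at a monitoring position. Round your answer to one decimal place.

75.8 dB SPL

Apply inverse-square spreading to bring every level to the receiver, then sum 10^(L/10).
ultrasonic cleaner: 84 − 20·log₁₀(47.3/3.4) = 84 − 22.87 = 61.13 dB SPL.
transformer: 78 − 20·log₁₀(37.4/3.4) = 78 − 20.83 = 57.17 dB SPL.
grinder: 85 − 20·log₁₀(10.0/3.4) = 85 − 9.37 = 75.63 dB SPL.
Σ 10^(L/10) = 3.838e+07 → L_total = 10·log₁₀(3.838e+07) = 75.84 dB SPL.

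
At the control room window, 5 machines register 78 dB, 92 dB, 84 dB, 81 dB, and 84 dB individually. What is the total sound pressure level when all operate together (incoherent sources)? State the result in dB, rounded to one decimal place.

93.6 dB

Incoherent sources combine by intensity addition: L_total = 10·log₁₀(Σ 10^(L_i/10)).
Σ 10^(L/10) = 10^(78/10) + 10^(92/10) + 10^(84/10) + 10^(81/10) + 10^(84/10) = 2.276e+09.
L_total = 10·log₁₀(2.276e+09) = 93.57 dB.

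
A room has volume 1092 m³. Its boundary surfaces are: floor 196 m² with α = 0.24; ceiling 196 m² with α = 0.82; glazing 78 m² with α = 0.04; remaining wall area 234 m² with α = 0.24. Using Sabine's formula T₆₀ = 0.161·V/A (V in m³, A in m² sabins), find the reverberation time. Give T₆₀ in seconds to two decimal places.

Summing Sᵢαᵢ: 196·0.24 + 196·0.82 + 78·0.04 + 234·0.24 = 267.04 m².
T₆₀ = 0.161·V/A = 0.161·1092/267.04 = 0.658 s.

0.66 s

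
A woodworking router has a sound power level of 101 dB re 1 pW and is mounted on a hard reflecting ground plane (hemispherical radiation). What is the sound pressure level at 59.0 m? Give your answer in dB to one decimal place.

57.6 dB

Free-field hemispherical radiation: L_p = L_w − 10·log₁₀(2π·r²), r = 59.0 m.
2π·r² = 2.187e+04 m², 10·log₁₀ of that is 43.399 dB.
L_p = 101 − 43.399 = 57.60 dB.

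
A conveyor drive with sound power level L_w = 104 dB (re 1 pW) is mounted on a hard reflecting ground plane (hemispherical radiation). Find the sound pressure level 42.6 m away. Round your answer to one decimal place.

L_p = L_w − 10·log₁₀(2π·r²) with r = 42.6 m.
2π·r² = 1.14e+04 m², 10·log₁₀ of that is 40.570 dB.
L_p = 104 − 40.570 = 63.43 dB.

63.4 dB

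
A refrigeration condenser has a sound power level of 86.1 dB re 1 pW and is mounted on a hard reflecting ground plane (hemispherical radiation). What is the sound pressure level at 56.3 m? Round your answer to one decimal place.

43.1 dB

The power spreads over a hemisphere of area 2π·r², so L_p = L_w − 10·log₁₀(2π·r²).
2π·r² = 1.992e+04 m², 10·log₁₀ of that is 42.992 dB.
L_p = 86.1 − 42.992 = 43.11 dB.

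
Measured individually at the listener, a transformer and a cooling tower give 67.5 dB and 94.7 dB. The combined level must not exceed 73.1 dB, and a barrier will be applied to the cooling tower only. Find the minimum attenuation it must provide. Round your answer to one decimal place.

The untreated sources together contribute 10^(67.5/10) = 5.623e+06, i.e. 67.50 dB.
The limit corresponds to 10^(73.1/10) = 2.042e+07; subtracting the fixed part leaves 1.479e+07 for the cooling tower, i.e. 71.70 dB.
Required insertion loss = 94.7 − 71.70 = 23.00 dB.

23.0 dB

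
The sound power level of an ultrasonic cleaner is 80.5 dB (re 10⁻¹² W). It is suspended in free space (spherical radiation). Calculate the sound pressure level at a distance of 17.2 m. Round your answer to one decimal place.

Free-field spherical radiation: L_p = L_w − 10·log₁₀(4π·r²), r = 17.2 m.
4π·r² = 3718 m², 10·log₁₀ of that is 35.703 dB.
L_p = 80.5 − 35.703 = 44.80 dB.

44.8 dB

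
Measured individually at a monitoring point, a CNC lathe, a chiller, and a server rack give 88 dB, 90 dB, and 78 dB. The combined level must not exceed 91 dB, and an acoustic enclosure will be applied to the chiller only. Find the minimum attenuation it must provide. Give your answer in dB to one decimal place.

The untreated sources together contribute 10^(88/10) + 10^(78/10) = 6.941e+08, i.e. 88.41 dB.
To meet 91 dB overall, the treated chiller may contribute at most 10^(91/10) − 6.941e+08 = 5.649e+08, i.e. 87.52 dB.
So the chiller must be reduced from 90 to 87.52 dB: IL = 2.48 dB.

2.5 dB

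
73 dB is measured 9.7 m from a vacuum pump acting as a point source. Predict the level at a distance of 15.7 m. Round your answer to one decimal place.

For a point source, L₂ = L₁ − 20·log₁₀(r₂/r₁).
L₂ = 73 − 20·log₁₀(15.7/9.7) = 73 − 4.183 = 68.82 dB.

68.8 dB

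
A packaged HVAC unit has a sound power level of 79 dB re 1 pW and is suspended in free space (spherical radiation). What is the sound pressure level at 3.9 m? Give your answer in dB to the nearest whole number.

56 dB

Free-field spherical radiation: L_p = L_w − 10·log₁₀(4π·r²), r = 3.9 m.
4π·r² = 191.1 m², 10·log₁₀ of that is 22.813 dB.
L_p = 79 − 22.813 = 56.19 dB.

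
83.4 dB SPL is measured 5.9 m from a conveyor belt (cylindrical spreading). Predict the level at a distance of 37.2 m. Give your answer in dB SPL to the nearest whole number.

75 dB SPL

Cylindrical spreading from a line source gives a 10·log₁₀(r₂/r₁) drop.
L₂ = 83.4 − 10·log₁₀(37.2/5.9) = 83.4 − 7.997 = 75.40 dB SPL.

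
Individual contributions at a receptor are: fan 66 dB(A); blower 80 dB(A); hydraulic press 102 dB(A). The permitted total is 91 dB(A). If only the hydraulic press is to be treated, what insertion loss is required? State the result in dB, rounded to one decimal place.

Fixed contribution from the other sources: Σ 10^(L/10) = 10^(66/10) + 10^(80/10) = 1.040e+08 (80.17 dB(A)).
To meet 91 dB(A) overall, the treated hydraulic press may contribute at most 10^(91/10) − 1.040e+08 = 1.155e+09, i.e. 90.63 dB(A).
Required insertion loss = 102 − 90.63 = 11.37 dB.

11.4 dB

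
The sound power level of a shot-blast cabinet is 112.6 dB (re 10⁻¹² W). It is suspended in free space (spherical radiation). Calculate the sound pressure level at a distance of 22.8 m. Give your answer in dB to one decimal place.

74.4 dB

L_p = L_w − 10·log₁₀(4π·r²) with r = 22.8 m.
4π·r² = 6533 m², 10·log₁₀ of that is 38.151 dB.
L_p = 112.6 − 38.151 = 74.45 dB.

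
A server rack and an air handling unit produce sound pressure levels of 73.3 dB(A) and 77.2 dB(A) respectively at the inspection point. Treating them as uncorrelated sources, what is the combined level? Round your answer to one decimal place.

78.7 dB(A)

For uncorrelated sources the intensities add, so convert each level to linear form, sum, and take 10·log₁₀ of the total.
Σ 10^(L/10) = 10^(73.3/10) + 10^(77.2/10) = 7.386e+07.
L_total = 10·log₁₀(7.386e+07) = 78.68 dB(A).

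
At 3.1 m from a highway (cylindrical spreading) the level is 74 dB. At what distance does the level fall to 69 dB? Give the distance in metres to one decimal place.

9.8 m

Line-source spreading drops the level by 10·log₁₀(r₂/r₁); inverting, r₂/r₁ = 10^(ΔL/10).
r₂ = 3.1·10^((74−69)/10) = 3.1·10^(5.0/10) = 9.80 m.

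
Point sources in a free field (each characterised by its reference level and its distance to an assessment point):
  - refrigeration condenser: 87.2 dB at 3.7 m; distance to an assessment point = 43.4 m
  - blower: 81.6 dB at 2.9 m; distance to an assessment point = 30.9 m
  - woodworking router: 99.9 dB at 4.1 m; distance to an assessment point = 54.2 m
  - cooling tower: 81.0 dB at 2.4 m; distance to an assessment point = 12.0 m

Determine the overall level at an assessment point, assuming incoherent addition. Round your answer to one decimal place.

Apply inverse-square spreading to bring every level to the receiver, then sum 10^(L/10).
refrigeration condenser: 87.2 − 20·log₁₀(43.4/3.7) = 87.2 − 21.39 = 65.81 dB.
blower: 81.6 − 20·log₁₀(30.9/2.9) = 81.6 − 20.55 = 61.05 dB.
woodworking router: 99.9 − 20·log₁₀(54.2/4.1) = 99.9 − 22.42 = 77.48 dB.
cooling tower: 81.0 − 20·log₁₀(12.0/2.4) = 81.0 − 13.98 = 67.02 dB.
Σ 10^(L/10) = 6.604e+07 → L_total = 10·log₁₀(6.604e+07) = 78.20 dB.

78.2 dB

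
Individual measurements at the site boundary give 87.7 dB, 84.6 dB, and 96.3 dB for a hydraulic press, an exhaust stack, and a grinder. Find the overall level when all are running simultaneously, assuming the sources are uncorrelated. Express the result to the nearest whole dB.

97 dB

Incoherent sources combine by intensity addition: L_total = 10·log₁₀(Σ 10^(L_i/10)).
Σ 10^(L/10) = 10^(87.7/10) + 10^(84.6/10) + 10^(96.3/10) = 5.143e+09.
L_total = 10·log₁₀(5.143e+09) = 97.11 dB.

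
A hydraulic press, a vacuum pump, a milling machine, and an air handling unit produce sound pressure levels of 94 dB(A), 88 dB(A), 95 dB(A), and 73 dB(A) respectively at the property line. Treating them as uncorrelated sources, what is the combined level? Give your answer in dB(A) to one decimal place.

Incoherent sources combine by intensity addition: L_total = 10·log₁₀(Σ 10^(L_i/10)).
Σ 10^(L/10) = 10^(94/10) + 10^(88/10) + 10^(95/10) + 10^(73/10) = 6.325e+09.
L_total = 10·log₁₀(6.325e+09) = 98.01 dB(A).

98.0 dB(A)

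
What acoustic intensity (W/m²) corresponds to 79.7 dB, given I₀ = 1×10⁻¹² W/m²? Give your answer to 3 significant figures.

9.33e-05 W/m²

L = 10·log₁₀(I/I₀) ⇒ I = I₀·10^(L/10) = 10⁻¹² × 10^7.97.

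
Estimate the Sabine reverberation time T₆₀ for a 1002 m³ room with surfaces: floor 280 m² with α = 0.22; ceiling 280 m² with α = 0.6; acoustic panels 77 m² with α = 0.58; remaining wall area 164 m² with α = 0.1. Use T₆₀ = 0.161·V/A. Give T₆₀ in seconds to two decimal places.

0.56 s

Summing Sᵢαᵢ: 280·0.22 + 280·0.6 + 77·0.58 + 164·0.1 = 290.66 m².
T₆₀ = 0.161 × 1002 / 290.66 = 0.555 s.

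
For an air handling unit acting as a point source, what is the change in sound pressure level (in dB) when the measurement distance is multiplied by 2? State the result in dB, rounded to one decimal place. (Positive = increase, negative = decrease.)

-6.0 dB

With spherical spreading the level changes by −20·log₁₀(r₂/r₁).
ΔL = −20·log₁₀(2) = -6.02 dB.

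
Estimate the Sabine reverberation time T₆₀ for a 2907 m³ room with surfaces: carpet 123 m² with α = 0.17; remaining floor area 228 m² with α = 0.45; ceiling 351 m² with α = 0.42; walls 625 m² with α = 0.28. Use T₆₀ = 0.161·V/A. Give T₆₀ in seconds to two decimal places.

1.05 s

Summing Sᵢαᵢ: 123·0.17 + 228·0.45 + 351·0.42 + 625·0.28 = 445.93 m².
T₆₀ = 0.161 × 2907 / 445.93 = 1.050 s.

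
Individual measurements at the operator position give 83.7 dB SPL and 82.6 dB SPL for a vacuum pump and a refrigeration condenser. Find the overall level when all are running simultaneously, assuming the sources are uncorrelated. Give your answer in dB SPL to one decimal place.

For uncorrelated sources the intensities add, so convert each level to linear form, sum, and take 10·log₁₀ of the total.
Σ 10^(L/10) = 10^(83.7/10) + 10^(82.6/10) = 4.164e+08.
L_total = 10·log₁₀(4.164e+08) = 86.20 dB SPL.

86.2 dB SPL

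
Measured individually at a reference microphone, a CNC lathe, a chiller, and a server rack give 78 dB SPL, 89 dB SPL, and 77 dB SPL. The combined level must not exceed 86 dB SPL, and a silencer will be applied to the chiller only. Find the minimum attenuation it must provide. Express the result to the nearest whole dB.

4 dB

Fixed contribution from the other sources: Σ 10^(L/10) = 10^(78/10) + 10^(77/10) = 1.132e+08 (80.54 dB SPL).
To meet 86 dB SPL overall, the treated chiller may contribute at most 10^(86/10) − 1.132e+08 = 2.849e+08, i.e. 84.55 dB SPL.
Required insertion loss = 89 − 84.55 = 4.45 dB.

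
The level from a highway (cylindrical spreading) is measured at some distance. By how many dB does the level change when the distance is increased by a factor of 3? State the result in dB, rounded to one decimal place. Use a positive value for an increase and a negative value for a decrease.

-4.8 dB

Line-source spreading: ΔL = −10·log₁₀(r₂/r₁).
ΔL = −10·log₁₀(3) = -4.77 dB.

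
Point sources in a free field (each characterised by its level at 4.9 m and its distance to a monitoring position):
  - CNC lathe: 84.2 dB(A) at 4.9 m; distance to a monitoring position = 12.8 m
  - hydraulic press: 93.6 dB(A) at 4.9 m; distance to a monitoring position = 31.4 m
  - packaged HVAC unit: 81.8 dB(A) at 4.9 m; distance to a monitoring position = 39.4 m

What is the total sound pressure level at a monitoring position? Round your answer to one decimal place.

First find each source's level at the receiver (point-source: −20·log₁₀(r/r_ref)), then combine on an intensity basis.
CNC lathe: 84.2 − 20·log₁₀(12.8/4.9) = 84.2 − 8.34 = 75.86 dB(A).
hydraulic press: 93.6 − 20·log₁₀(31.4/4.9) = 93.6 − 16.13 = 77.47 dB(A).
packaged HVAC unit: 81.8 − 20·log₁₀(39.4/4.9) = 81.8 − 18.11 = 63.69 dB(A).
Σ 10^(L/10) = 9.667e+07 → L_total = 10·log₁₀(9.667e+07) = 79.85 dB(A).

79.9 dB(A)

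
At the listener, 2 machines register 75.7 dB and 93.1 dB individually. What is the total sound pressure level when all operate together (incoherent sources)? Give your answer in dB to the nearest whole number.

93 dB

Incoherent sources combine by intensity addition: L_total = 10·log₁₀(Σ 10^(L_i/10)).
Σ 10^(L/10) = 10^(75.7/10) + 10^(93.1/10) = 2.079e+09.
L_total = 10·log₁₀(2.079e+09) = 93.18 dB.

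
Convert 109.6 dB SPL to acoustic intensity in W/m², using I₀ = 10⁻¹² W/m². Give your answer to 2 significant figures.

L = 10·log₁₀(I/I₀) ⇒ I = I₀·10^(L/10) = 10⁻¹² × 10^10.96.

0.091 W/m²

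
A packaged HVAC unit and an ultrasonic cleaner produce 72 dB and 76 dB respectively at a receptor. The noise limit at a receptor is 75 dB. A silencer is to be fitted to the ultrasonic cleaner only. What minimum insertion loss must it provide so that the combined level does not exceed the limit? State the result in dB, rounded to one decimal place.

4.0 dB

Everything except the ultrasonic cleaner sums to 10^(72/10) = 1.585e+07 in linear terms, 72.00 dB.
To meet 75 dB overall, the treated ultrasonic cleaner may contribute at most 10^(75/10) − 1.585e+07 = 1.577e+07, i.e. 71.98 dB.
Required insertion loss = 76 − 71.98 = 4.02 dB.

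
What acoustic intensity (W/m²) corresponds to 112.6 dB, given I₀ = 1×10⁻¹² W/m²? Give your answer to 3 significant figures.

L = 10·log₁₀(I/I₀) ⇒ I = I₀·10^(L/10) = 10⁻¹² × 10^11.26.

0.182 W/m²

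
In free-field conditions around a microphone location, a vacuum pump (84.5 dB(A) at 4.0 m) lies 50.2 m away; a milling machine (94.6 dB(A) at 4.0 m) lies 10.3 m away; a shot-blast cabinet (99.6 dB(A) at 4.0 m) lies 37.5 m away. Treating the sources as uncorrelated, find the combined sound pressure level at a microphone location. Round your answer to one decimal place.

Propagate each source to the receiver with L = L_ref − 20·log₁₀(r/r_ref), then add intensities.
vacuum pump: 84.5 − 20·log₁₀(50.2/4.0) = 84.5 − 21.97 = 62.53 dB(A).
milling machine: 94.6 − 20·log₁₀(10.3/4.0) = 94.6 − 8.22 = 86.38 dB(A).
shot-blast cabinet: 99.6 − 20·log₁₀(37.5/4.0) = 99.6 − 19.44 = 80.16 dB(A).
Σ 10^(L/10) = 5.405e+08 → L_total = 10·log₁₀(5.405e+08) = 87.33 dB(A).

87.3 dB(A)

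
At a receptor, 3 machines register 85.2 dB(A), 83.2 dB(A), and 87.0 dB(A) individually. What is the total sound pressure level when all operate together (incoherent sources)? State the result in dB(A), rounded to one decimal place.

Incoherent sources combine by intensity addition: L_total = 10·log₁₀(Σ 10^(L_i/10)).
Σ 10^(L/10) = 10^(85.2/10) + 10^(83.2/10) + 10^(87.0/10) = 1.041e+09.
L_total = 10·log₁₀(1.041e+09) = 90.18 dB(A).

90.2 dB(A)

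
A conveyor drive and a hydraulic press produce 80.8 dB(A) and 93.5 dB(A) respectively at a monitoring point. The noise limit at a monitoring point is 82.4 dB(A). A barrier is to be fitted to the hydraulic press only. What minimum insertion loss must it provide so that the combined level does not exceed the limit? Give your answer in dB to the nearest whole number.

Everything except the hydraulic press sums to 10^(80.8/10) = 1.202e+08 in linear terms, 80.80 dB(A).
To meet 82.4 dB(A) overall, the treated hydraulic press may contribute at most 10^(82.4/10) − 1.202e+08 = 5.355e+07, i.e. 77.29 dB(A).
Required insertion loss = 93.5 − 77.29 = 16.21 dB.

16 dB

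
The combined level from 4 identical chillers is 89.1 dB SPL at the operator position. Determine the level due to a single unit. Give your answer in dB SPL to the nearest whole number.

83 dB SPL

Dividing the total intensity by 4 lowers the level by 10·log₁₀ 4 = 6.021 dB: L₁ = 89.1 − 6.021.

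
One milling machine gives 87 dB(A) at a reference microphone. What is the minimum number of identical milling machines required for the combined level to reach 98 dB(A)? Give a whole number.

13

Need L₁ + 10·log₁₀ N ≥ 98, i.e. log₁₀ N ≥ 1.10.
N ≥ 10^(11.0/10) = 12.589, so N = 13.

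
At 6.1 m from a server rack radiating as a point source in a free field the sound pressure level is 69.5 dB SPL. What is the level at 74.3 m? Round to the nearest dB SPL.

48 dB SPL

Spherical spreading from a point source gives a 20·log₁₀(r₂/r₁) drop.
L₂ = 69.5 − 20·log₁₀(74.3/6.1) = 69.5 − 21.713 = 47.79 dB SPL.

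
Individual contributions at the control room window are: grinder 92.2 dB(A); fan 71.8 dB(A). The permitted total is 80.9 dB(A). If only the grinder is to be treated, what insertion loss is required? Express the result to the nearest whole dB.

The untreated sources together contribute 10^(71.8/10) = 1.514e+07, i.e. 71.80 dB(A).
The limit corresponds to 10^(80.9/10) = 1.230e+08; subtracting the fixed part leaves 1.079e+08 for the grinder, i.e. 80.33 dB(A).
So the grinder must be reduced from 92.2 to 80.33 dB(A): IL = 11.87 dB.

12 dB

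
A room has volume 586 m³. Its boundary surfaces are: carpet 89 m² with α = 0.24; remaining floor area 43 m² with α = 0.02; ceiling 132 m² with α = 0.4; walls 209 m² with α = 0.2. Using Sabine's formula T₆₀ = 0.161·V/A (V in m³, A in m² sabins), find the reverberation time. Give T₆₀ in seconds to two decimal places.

0.81 s

Total absorption A = 89·0.24 + 43·0.02 + 132·0.4 + 209·0.2 = 116.82 m² sabins.
T₆₀ = 0.161 × 586 / 116.82 = 0.808 s.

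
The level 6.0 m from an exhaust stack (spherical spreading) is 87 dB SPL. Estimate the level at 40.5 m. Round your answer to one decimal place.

Point-source attenuation: ΔL = 20·log₁₀(r₂/r₁) = 20·log₁₀(40.5/6.0) = 16.586 dB.
L₂ = 87 − 20·log₁₀(40.5/6.0) = 87 − 16.586 = 70.41 dB SPL.

70.4 dB SPL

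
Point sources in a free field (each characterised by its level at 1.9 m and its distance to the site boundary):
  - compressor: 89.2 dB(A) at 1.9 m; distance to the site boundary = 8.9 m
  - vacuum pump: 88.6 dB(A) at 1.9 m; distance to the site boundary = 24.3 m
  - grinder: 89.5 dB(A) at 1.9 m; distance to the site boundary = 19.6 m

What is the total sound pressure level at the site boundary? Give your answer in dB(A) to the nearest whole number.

Propagate each source to the receiver with L = L_ref − 20·log₁₀(r/r_ref), then add intensities.
compressor: 89.2 − 20·log₁₀(8.9/1.9) = 89.2 − 13.41 = 75.79 dB(A).
vacuum pump: 88.6 − 20·log₁₀(24.3/1.9) = 88.6 − 22.14 = 66.46 dB(A).
grinder: 89.5 − 20·log₁₀(19.6/1.9) = 89.5 − 20.27 = 69.23 dB(A).
Σ 10^(L/10) = 5.071e+07 → L_total = 10·log₁₀(5.071e+07) = 77.05 dB(A).

77 dB(A)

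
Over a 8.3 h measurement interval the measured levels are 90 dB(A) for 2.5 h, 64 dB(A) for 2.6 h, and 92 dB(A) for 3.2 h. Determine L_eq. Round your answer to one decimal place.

89.6 dB(A)

The energy average is taken in the linear domain: L_eq = 10·log₁₀[(Σ tᵢ·10^(Lᵢ/10))/T], T = 8.3 h.
Σ tᵢ·10^(Lᵢ/10) = 2.5·10^(90/10) + 2.6·10^(64/10) + 3.2·10^(92/10) = 7.578e+09.
L_eq = 10·log₁₀(7.578e+09/8.3) = 89.60 dB(A).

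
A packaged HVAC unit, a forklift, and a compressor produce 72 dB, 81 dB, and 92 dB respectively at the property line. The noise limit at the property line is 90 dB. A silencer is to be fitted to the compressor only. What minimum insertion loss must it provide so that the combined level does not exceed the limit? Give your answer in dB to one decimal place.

Everything except the compressor sums to 10^(72/10) + 10^(81/10) = 1.417e+08 in linear terms, 81.51 dB.
The limit corresponds to 10^(90/10) = 1.000e+09; subtracting the fixed part leaves 8.583e+08 for the compressor, i.e. 89.34 dB.
So the compressor must be reduced from 92 to 89.34 dB: IL = 2.66 dB.

2.7 dB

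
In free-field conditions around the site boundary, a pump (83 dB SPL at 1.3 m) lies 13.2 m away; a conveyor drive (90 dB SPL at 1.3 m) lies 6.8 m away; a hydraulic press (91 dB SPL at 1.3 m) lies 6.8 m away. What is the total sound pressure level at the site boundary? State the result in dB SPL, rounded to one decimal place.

79.3 dB SPL

Apply inverse-square spreading to bring every level to the receiver, then sum 10^(L/10).
pump: 83 − 20·log₁₀(13.2/1.3) = 83 − 20.13 = 62.87 dB SPL.
conveyor drive: 90 − 20·log₁₀(6.8/1.3) = 90 − 14.37 = 75.63 dB SPL.
hydraulic press: 91 − 20·log₁₀(6.8/1.3) = 91 − 14.37 = 76.63 dB SPL.
Σ 10^(L/10) = 8.450e+07 → L_total = 10·log₁₀(8.450e+07) = 79.27 dB SPL.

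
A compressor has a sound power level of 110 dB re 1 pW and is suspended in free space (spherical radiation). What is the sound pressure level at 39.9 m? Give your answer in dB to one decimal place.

The power spreads over a sphere of area 4π·r², so L_p = L_w − 10·log₁₀(4π·r²).
4π·r² = 2.001e+04 m², 10·log₁₀ of that is 43.012 dB.
L_p = 110 − 43.012 = 66.99 dB.

67.0 dB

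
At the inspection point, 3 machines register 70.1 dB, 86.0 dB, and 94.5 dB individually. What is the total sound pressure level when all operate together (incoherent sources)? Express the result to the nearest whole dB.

95 dB

Incoherent sources combine by intensity addition: L_total = 10·log₁₀(Σ 10^(L_i/10)).
Σ 10^(L/10) = 10^(70.1/10) + 10^(86.0/10) + 10^(94.5/10) = 3.227e+09.
L_total = 10·log₁₀(3.227e+09) = 95.09 dB.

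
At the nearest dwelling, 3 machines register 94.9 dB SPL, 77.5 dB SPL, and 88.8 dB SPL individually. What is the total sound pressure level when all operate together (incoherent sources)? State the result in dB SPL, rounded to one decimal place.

For uncorrelated sources the intensities add, so convert each level to linear form, sum, and take 10·log₁₀ of the total.
Σ 10^(L/10) = 10^(94.9/10) + 10^(77.5/10) + 10^(88.8/10) = 3.905e+09.
L_total = 10·log₁₀(3.905e+09) = 95.92 dB SPL.

95.9 dB SPL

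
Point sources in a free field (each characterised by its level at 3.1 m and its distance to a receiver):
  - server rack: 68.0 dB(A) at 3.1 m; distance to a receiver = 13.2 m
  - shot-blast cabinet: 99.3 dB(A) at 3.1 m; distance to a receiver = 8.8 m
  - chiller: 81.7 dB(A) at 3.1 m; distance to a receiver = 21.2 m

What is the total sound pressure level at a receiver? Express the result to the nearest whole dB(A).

90 dB(A)

Propagate each source to the receiver with L = L_ref − 20·log₁₀(r/r_ref), then add intensities.
server rack: 68.0 − 20·log₁₀(13.2/3.1) = 68.0 − 12.58 = 55.42 dB(A).
shot-blast cabinet: 99.3 − 20·log₁₀(8.8/3.1) = 99.3 − 9.06 = 90.24 dB(A).
chiller: 81.7 − 20·log₁₀(21.2/3.1) = 81.7 − 16.70 = 65.00 dB(A).
Σ 10^(L/10) = 1.060e+09 → L_total = 10·log₁₀(1.060e+09) = 90.25 dB(A).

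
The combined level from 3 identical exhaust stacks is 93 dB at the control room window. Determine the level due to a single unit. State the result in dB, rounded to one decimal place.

88.2 dB

Dividing the total intensity by 3 lowers the level by 10·log₁₀ 3 = 4.771 dB: L₁ = 93 − 4.771.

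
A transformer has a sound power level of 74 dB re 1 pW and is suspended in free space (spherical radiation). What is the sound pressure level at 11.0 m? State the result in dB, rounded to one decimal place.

L_p = L_w − 10·log₁₀(4π·r²) with r = 11.0 m.
4π·r² = 1521 m², 10·log₁₀ of that is 31.820 dB.
L_p = 74 − 31.820 = 42.18 dB.

42.2 dB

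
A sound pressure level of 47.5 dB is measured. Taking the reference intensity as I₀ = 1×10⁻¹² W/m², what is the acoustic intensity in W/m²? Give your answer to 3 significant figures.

I/I₀ = 10^(47.5/10) = 5.623e+04, so I = 5.623e+04 × 10⁻¹² W/m².

5.62e-08 W/m²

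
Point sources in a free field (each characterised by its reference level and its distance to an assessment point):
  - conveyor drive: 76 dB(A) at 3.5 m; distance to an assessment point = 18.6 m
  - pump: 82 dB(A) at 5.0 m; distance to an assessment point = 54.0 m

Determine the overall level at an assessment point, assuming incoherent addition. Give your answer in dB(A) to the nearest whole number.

64 dB(A)

Apply inverse-square spreading to bring every level to the receiver, then sum 10^(L/10).
conveyor drive: 76 − 20·log₁₀(18.6/3.5) = 76 − 14.51 = 61.49 dB(A).
pump: 82 − 20·log₁₀(54.0/5.0) = 82 − 20.67 = 61.33 dB(A).
Σ 10^(L/10) = 2.768e+06 → L_total = 10·log₁₀(2.768e+06) = 64.42 dB(A).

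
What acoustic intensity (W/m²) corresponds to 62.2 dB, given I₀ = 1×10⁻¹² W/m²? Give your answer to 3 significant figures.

I/I₀ = 10^(62.2/10) = 1.66e+06, so I = 1.66e+06 × 10⁻¹² W/m².

1.66e-06 W/m²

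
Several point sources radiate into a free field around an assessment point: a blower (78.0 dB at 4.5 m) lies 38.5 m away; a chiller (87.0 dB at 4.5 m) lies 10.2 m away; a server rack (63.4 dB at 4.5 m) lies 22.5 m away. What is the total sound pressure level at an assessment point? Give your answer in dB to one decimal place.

79.9 dB

Propagate each source to the receiver with L = L_ref − 20·log₁₀(r/r_ref), then add intensities.
blower: 78.0 − 20·log₁₀(38.5/4.5) = 78.0 − 18.64 = 59.36 dB.
chiller: 87.0 − 20·log₁₀(10.2/4.5) = 87.0 − 7.11 = 79.89 dB.
server rack: 63.4 − 20·log₁₀(22.5/4.5) = 63.4 − 13.98 = 49.42 dB.
Σ 10^(L/10) = 9.850e+07 → L_total = 10·log₁₀(9.850e+07) = 79.93 dB.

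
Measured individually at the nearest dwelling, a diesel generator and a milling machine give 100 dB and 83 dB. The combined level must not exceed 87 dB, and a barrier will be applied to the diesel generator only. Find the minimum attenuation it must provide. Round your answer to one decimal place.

15.2 dB

Everything except the diesel generator sums to 10^(83/10) = 1.995e+08 in linear terms, 83.00 dB.
The limit corresponds to 10^(87/10) = 5.012e+08; subtracting the fixed part leaves 3.017e+08 for the diesel generator, i.e. 84.80 dB.
Required insertion loss = 100 − 84.80 = 15.20 dB.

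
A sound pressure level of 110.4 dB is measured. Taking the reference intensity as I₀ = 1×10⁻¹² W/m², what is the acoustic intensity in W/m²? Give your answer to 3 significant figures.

I = I₀·10^(L/10) = 10⁻¹² × 10^(110.4/10) = 10^(-0.960).

0.110 W/m²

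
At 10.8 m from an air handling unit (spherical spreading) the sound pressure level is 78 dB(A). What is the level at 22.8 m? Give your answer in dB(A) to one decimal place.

Spherical spreading from a point source gives a 20·log₁₀(r₂/r₁) drop.
L₂ = 78 − 20·log₁₀(22.8/10.8) = 78 − 6.490 = 71.51 dB(A).

71.5 dB(A)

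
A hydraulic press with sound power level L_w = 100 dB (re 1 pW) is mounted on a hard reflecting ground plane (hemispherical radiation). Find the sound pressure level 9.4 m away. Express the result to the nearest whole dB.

Free-field hemispherical radiation: L_p = L_w − 10·log₁₀(2π·r²), r = 9.4 m.
2π·r² = 555.2 m², 10·log₁₀ of that is 27.444 dB.
L_p = 100 − 27.444 = 72.56 dB.

73 dB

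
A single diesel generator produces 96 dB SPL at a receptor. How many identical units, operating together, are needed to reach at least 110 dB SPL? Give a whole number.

Need L₁ + 10·log₁₀ N ≥ 110, i.e. log₁₀ N ≥ 1.40.
N ≥ 10^(14.0/10) = 25.119, so N = 26.

26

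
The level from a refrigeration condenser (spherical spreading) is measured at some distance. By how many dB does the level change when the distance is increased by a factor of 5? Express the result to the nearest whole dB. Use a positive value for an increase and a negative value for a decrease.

-14 dB

A point source loses 6 dB per doubling of distance; generally ΔL = −20·log₁₀(r₂/r₁).
ΔL = −20·log₁₀(5) = -13.98 dB.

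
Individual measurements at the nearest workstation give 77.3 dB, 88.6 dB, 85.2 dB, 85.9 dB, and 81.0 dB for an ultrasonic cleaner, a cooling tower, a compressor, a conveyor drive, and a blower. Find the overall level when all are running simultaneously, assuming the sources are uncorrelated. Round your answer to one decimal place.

92.1 dB

For uncorrelated sources the intensities add, so convert each level to linear form, sum, and take 10·log₁₀ of the total.
Σ 10^(L/10) = 10^(77.3/10) + 10^(88.6/10) + 10^(85.2/10) + 10^(85.9/10) + 10^(81.0/10) = 1.624e+09.
L_total = 10·log₁₀(1.624e+09) = 92.11 dB.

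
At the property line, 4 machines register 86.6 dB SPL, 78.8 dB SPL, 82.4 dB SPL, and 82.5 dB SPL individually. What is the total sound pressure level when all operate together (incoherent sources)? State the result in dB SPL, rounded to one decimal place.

For uncorrelated sources the intensities add, so convert each level to linear form, sum, and take 10·log₁₀ of the total.
Σ 10^(L/10) = 10^(86.6/10) + 10^(78.8/10) + 10^(82.4/10) + 10^(82.5/10) = 8.846e+08.
L_total = 10·log₁₀(8.846e+08) = 89.47 dB SPL.

89.5 dB SPL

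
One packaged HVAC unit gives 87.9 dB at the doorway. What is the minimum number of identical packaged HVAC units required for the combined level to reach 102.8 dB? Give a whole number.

The shortfall is 102.8 − 87.9 = 14.9 dB, and N units add 10·log₁₀ N, so need 10·log₁₀ N ≥ 14.9.
N ≥ 10^(14.9/10) = 30.903, so N = 31.

31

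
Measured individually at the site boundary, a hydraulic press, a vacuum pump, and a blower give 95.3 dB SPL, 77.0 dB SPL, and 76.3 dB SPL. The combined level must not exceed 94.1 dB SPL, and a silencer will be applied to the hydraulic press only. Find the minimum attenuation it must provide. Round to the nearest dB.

1 dB

Fixed contribution from the other sources: Σ 10^(L/10) = 10^(77.0/10) + 10^(76.3/10) = 9.278e+07 (79.67 dB SPL).
To meet 94.1 dB SPL overall, the treated hydraulic press may contribute at most 10^(94.1/10) − 9.278e+07 = 2.478e+09, i.e. 93.94 dB SPL.
So the hydraulic press must be reduced from 95.3 to 93.94 dB SPL: IL = 1.36 dB.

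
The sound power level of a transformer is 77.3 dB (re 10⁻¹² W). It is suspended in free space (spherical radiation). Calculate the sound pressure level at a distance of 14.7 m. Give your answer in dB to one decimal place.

The power spreads over a sphere of area 4π·r², so L_p = L_w − 10·log₁₀(4π·r²).
4π·r² = 2715 m², 10·log₁₀ of that is 34.338 dB.
L_p = 77.3 − 34.338 = 42.96 dB.

43.0 dB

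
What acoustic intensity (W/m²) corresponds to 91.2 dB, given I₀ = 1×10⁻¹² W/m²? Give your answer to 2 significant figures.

0.0013 W/m²

I/I₀ = 10^(91.2/10) = 1.318e+09, so I = 1.318e+09 × 10⁻¹² W/m².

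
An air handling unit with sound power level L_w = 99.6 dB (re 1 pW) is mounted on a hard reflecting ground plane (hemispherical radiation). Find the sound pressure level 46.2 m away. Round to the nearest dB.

58 dB

The power spreads over a hemisphere of area 2π·r², so L_p = L_w − 10·log₁₀(2π·r²).
2π·r² = 1.341e+04 m², 10·log₁₀ of that is 41.275 dB.
L_p = 99.6 − 41.275 = 58.33 dB.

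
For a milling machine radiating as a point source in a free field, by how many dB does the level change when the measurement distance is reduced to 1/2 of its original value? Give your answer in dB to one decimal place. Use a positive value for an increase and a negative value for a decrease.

With spherical spreading the level changes by −20·log₁₀(r₂/r₁).
ΔL = −20·log₁₀(0.5) = +6.02 dB.

+6.0 dB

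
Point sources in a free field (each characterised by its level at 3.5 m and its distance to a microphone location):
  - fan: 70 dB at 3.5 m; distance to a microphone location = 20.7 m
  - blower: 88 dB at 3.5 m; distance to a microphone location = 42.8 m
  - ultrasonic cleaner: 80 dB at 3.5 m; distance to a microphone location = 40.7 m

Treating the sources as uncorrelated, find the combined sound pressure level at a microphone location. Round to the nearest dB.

67 dB

Apply inverse-square spreading to bring every level to the receiver, then sum 10^(L/10).
fan: 70 − 20·log₁₀(20.7/3.5) = 70 − 15.44 = 54.56 dB.
blower: 88 − 20·log₁₀(42.8/3.5) = 88 − 21.75 = 66.25 dB.
ultrasonic cleaner: 80 − 20·log₁₀(40.7/3.5) = 80 − 21.31 = 58.69 dB.
Σ 10^(L/10) = 5.245e+06 → L_total = 10·log₁₀(5.245e+06) = 67.20 dB.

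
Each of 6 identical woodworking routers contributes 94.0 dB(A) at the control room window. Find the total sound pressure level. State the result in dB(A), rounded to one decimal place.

101.8 dB(A)

With 6 equal, uncorrelated contributions the intensity is 6× that of one unit, giving a rise of 10·log₁₀ 6.
L_total = 94.0 + 10·log₁₀(6) = 94.0 + 7.782 = 101.78 dB(A).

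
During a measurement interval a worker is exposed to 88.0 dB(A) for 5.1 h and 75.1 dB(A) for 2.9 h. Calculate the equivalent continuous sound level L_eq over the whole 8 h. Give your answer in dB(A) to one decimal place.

L_eq = 10·log₁₀[(1/T)·Σ tᵢ·10^(Lᵢ/10)] with T = 8 h.
Σ tᵢ·10^(Lᵢ/10) = 5.1·10^(88.0/10) + 2.9·10^(75.1/10) = 3.312e+09.
L_eq = 10·log₁₀(3.312e+09/8) = 86.17 dB(A).

86.2 dB(A)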